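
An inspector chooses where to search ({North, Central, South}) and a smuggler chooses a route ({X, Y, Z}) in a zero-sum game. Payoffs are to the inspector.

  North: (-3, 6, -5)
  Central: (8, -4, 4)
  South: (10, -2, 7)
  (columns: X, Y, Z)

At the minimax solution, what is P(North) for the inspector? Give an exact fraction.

9/20

Row minima: North → -5, Central → -4, South → -2; maximin = -2.
Column maxima: X → 10, Y → 6, Z → 7; minimax = 6.
-2 ≠ 6, so there is no saddle point; optimal play is mixed.
Central is strictly dominated by South, so the inspector never plays it.
X is strictly dominated by Z (it gives the inspector strictly more in every row), so the smuggler never plays it.
On the remaining 2×2 (North, South vs Y, Z):
Let the inspector play North with probability p. Expected payoff against Y: 6p + (-2)(1−p) = 8p − 2; against Z: (-5)p + 7(1−p) = −12p + 7.
Setting these equal: 8p − 2 = −12p + 7 ⇒ 20p = 9 ⇒ p = 9/20, and the value is (8)·(9/20) − 2 = 8/5.
For the smuggler: with q = P(Y), equating North's and South's payoffs gives 11q − 5 = −9q + 7 ⇒ q = 3/5.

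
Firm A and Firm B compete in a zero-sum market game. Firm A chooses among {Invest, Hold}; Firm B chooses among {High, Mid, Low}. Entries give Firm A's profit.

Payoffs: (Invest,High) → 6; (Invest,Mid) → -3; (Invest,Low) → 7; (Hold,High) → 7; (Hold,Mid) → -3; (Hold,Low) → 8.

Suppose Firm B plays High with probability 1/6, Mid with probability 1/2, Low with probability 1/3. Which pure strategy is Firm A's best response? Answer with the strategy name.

Expected payoff of Invest: (1/6)·6 + (1/2)·(-3) + (1/3)·7 = 11/6.
Expected payoff of Hold: (1/6)·7 + (1/2)·(-3) + (1/3)·8 = 7/3.
The largest is 7/3, so Firm A's best response is Hold.

Hold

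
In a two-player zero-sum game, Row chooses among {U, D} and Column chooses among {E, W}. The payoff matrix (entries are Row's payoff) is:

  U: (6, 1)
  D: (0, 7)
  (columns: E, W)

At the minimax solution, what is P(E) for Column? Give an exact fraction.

1/2

Row minima: U → 1, D → 0; maximin = 1.
Column maxima: E → 6, W → 7; minimax = 6.
1 ≠ 6, so there is no saddle point; optimal play is mixed.
Let Row play U with probability p. Expected payoff against E: 6p + 0(1−p) = 6p; against W: 1p + 7(1−p) = −6p + 7.
Setting these equal: 6p = −6p + 7 ⇒ 12p = 7 ⇒ p = 7/12, and the value is (6)·(7/12) = 7/2.
For Column: with q = P(E), equating U's and D's payoffs gives 5q + 1 = −7q + 7 ⇒ q = 1/2.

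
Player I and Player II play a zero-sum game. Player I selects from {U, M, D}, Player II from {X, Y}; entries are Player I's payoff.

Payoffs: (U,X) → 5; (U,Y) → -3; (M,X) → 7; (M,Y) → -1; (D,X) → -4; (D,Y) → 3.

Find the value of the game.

Row minima: U → -3, M → -1, D → -4; maximin = -1.
Column maxima: X → 7, Y → 3; minimax = 3.
-1 ≠ 3, so there is no saddle point; optimal play is mixed.
U is strictly dominated by M, so Player I never plays it.
On the remaining 2×2 (M, D vs X, Y):
Let Player I play M with probability p. Expected payoff against X: 7p + (-4)(1−p) = 11p − 4; against Y: (-1)p + 3(1−p) = −4p + 3.
Setting these equal: 11p − 4 = −4p + 3 ⇒ 15p = 7 ⇒ p = 7/15, and the value is (11)·(7/15) − 4 = 17/15.
For Player II: with q = P(X), equating M's and D's payoffs gives 8q − 1 = −7q + 3 ⇒ q = 4/15.

17/15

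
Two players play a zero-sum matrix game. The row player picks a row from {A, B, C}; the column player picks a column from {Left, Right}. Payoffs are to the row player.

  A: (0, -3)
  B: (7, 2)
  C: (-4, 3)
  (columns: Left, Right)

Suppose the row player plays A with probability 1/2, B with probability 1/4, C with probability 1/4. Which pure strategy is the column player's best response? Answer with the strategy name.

If the column player plays Left, the row player's expected payoff is (1/2)·0 + (1/4)·7 + (1/4)·(-4) = 3/4.
If the column player plays Right, the row player's expected payoff is (1/2)·(-3) + (1/4)·2 + (1/4)·3 = -1/4.
The column player minimizes the row player's payoff; the smallest is -1/4, so the best response is Right.

Right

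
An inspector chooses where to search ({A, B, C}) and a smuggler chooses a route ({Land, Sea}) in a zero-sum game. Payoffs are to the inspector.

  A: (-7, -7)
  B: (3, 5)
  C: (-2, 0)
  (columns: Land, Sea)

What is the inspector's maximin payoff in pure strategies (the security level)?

Row minima: A → -7, B → 3, C → -2.
The best of these is 3.

3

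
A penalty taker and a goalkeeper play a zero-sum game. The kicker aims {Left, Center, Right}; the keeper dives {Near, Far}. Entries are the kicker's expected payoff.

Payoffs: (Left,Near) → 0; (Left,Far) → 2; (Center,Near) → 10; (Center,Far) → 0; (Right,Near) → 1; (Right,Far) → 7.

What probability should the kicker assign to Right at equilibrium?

5/8

Row minima: Left → 0, Center → 0, Right → 1; maximin = 1.
Column maxima: Near → 10, Far → 7; minimax = 7.
1 ≠ 7, so there is no saddle point; optimal play is mixed.
Left is strictly dominated by Right, so the kicker never plays it.
On the remaining 2×2 (Center, Right vs Near, Far):
Let the kicker play Center with probability p. Expected payoff against Near: 10p + 1(1−p) = 9p + 1; against Far: 0p + 7(1−p) = −7p + 7.
Setting these equal: 9p + 1 = −7p + 7 ⇒ 16p = 6 ⇒ p = 3/8, and the value is (9)·(3/8) + 1 = 35/8.
For the keeper: with q = P(Near), equating Center's and Right's payoffs gives 10q = −6q + 7 ⇒ q = 7/16.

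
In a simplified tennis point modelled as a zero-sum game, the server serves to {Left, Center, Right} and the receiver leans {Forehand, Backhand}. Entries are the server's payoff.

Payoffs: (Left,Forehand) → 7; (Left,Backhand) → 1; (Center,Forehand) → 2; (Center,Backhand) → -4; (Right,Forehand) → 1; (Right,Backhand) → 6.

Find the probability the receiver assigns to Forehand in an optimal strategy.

Row minima: Left → 1, Center → -4, Right → 1; maximin = 1.
Column maxima: Forehand → 7, Backhand → 6; minimax = 6.
1 ≠ 6, so there is no saddle point; optimal play is mixed.
Center is strictly dominated by Left, so the server never plays it.
On the remaining 2×2 (Left, Right vs Forehand, Backhand):
Let the server play Left with probability p. Expected payoff against Forehand: 7p + 1(1−p) = 6p + 1; against Backhand: 1p + 6(1−p) = −5p + 6.
Setting these equal: 6p + 1 = −5p + 6 ⇒ 11p = 5 ⇒ p = 5/11, and the value is (6)·(5/11) + 1 = 41/11.
For the receiver: with q = P(Forehand), equating Left's and Right's payoffs gives 6q + 1 = −5q + 6 ⇒ q = 5/11.

5/11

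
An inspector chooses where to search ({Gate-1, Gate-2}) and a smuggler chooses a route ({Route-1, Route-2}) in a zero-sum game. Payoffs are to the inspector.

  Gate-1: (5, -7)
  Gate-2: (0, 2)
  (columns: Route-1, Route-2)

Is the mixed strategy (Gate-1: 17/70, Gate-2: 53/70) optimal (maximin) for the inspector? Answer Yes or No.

Against Route-1 this mix gives (17/70)·5 + (53/70)·0 = 17/14.
Against Route-2 this mix gives (17/70)·(-7) + (53/70)·2 = -13/70.
The smuggler will play Route-2, holding the inspector to -13/70. Shifting weight toward the row that does better against Route-2 would raise this floor (the equalizing mix achieves 5/7 against both Route-2 and Route-1), so the proposed strategy is not optimal.

No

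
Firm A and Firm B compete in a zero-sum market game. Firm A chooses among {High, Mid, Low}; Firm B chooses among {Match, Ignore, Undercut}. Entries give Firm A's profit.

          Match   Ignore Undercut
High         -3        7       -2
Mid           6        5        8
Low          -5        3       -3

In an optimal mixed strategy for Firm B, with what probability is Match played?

Row minima: High → -3, Mid → 5, Low → -5; maximin = 5.
Column maxima: Match → 6, Ignore → 7, Undercut → 8; minimax = 6.
5 ≠ 6, so there is no saddle point; optimal play is mixed.
Low is strictly dominated by High, so Firm A never plays it.
Undercut is strictly dominated by Match (it gives Firm A strictly more in every row), so Firm B never plays it.
On the remaining 2×2 (High, Mid vs Match, Ignore):
Let Firm A play High with probability p. Expected payoff against Match: (-3)p + 6(1−p) = −9p + 6; against Ignore: 7p + 5(1−p) = 2p + 5.
Setting these equal: −9p + 6 = 2p + 5 ⇒ −11p = -1 ⇒ p = 1/11, and the value is (-9)·(1/11) + 6 = 57/11.
For Firm B: with q = P(Match), equating High's and Mid's payoffs gives −10q + 7 = q + 5 ⇒ q = 2/11.

2/11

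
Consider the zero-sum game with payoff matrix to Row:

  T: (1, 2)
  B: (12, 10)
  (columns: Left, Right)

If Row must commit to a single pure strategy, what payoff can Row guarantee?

10

Row minima: T → 1, B → 10.
The best of these is 10.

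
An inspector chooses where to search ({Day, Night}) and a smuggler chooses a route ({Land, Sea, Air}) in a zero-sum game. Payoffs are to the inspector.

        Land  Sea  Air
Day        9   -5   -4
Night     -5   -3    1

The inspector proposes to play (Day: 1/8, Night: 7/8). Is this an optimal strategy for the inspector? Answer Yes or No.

Yes

Against Land this mix gives (1/8)·9 + (7/8)·(-5) = -13/4.
Against Sea this mix gives (1/8)·(-5) + (7/8)·(-3) = -13/4.
Against Air this mix gives (1/8)·(-4) + (7/8)·1 = 3/8.
All of the smuggler's active replies (Land, Sea) yield -13/4, and no column does worse for the inspector. The mix makes the smuggler indifferent and guarantees -13/4, so it is optimal.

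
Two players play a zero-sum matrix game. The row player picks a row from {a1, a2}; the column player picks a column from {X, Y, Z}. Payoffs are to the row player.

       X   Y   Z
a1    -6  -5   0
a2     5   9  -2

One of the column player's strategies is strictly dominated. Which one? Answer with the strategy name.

X holds the row player's payoff strictly below Y in every row: -6 < -5, 5 < 9.
So Y is strictly dominated for the column player.

Y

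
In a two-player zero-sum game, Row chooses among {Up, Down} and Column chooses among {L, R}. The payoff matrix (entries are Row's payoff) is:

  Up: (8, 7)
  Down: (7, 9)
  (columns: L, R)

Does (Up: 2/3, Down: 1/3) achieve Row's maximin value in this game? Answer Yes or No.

Yes

Against L this mix gives (2/3)·8 + (1/3)·7 = 23/3.
Against R this mix gives (2/3)·7 + (1/3)·9 = 23/3.
All of Column's active replies (L, R) yield 23/3, and no column does worse for Row. The mix makes Column indifferent and guarantees 23/3, so it is optimal.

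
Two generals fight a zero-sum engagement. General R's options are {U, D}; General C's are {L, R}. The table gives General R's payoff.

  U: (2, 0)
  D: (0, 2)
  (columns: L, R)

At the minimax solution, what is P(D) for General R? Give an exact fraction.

1/2

Row minima: U → 0, D → 0; maximin = 0.
Column maxima: L → 2, R → 2; minimax = 2.
0 ≠ 2, so there is no saddle point; optimal play is mixed.
Let General R play U with probability p. Expected payoff against L: 2p + 0(1−p) = 2p; against R: 0p + 2(1−p) = −2p + 2.
Setting these equal: 2p = −2p + 2 ⇒ 4p = 2 ⇒ p = 1/2, and the value is (2)·(1/2) = 1.
For General C: with q = P(L), equating U's and D's payoffs gives 2q = −2q + 2 ⇒ q = 1/2.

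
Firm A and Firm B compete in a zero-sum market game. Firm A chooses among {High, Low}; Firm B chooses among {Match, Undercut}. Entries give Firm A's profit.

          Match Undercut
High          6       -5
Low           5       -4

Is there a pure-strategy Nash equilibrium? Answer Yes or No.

Row minima: High → -5, Low → -4; maximin = -4.
Column maxima: Match → 6, Undercut → -4; minimax = -4.
maximin = minimax = -4, so a saddle point exists.

Yes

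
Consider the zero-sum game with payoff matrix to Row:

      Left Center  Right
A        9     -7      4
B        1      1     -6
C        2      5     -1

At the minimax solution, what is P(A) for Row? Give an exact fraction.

6/17

Row minima: A → -7, B → -6, C → -1; maximin = -1.
Column maxima: Left → 9, Center → 5, Right → 4; minimax = 4.
-1 ≠ 4, so there is no saddle point; optimal play is mixed.
B is strictly dominated by C, so Row never plays it.
Left is strictly dominated by Right (it gives Row strictly more in every row), so Column never plays it.
On the remaining 2×2 (A, C vs Center, Right):
Let Row play A with probability p. Expected payoff against Center: (-7)p + 5(1−p) = −12p + 5; against Right: 4p + (-1)(1−p) = 5p − 1.
Setting these equal: −12p + 5 = 5p − 1 ⇒ −17p = -6 ⇒ p = 6/17, and the value is (-12)·(6/17) + 5 = 13/17.
For Column: with q = P(Center), equating A's and C's payoffs gives −11q + 4 = 6q − 1 ⇒ q = 5/17.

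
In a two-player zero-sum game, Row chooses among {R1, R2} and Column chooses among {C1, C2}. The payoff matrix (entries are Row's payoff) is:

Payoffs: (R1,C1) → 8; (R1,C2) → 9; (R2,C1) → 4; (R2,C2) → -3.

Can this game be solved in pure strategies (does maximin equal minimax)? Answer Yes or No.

Yes

Row minima: R1 → 8, R2 → -3; maximin = 8.
Column maxima: C1 → 8, C2 → 9; minimax = 8.
maximin = minimax = 8, so a saddle point exists.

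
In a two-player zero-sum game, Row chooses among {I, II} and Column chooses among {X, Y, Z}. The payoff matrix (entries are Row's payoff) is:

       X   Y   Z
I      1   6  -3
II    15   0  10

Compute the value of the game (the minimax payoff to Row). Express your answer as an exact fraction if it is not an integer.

Row minima: I → -3, II → 0; maximin = 0.
Column maxima: X → 15, Y → 6, Z → 10; minimax = 6.
0 ≠ 6, so there is no saddle point; optimal play is mixed.
X is strictly dominated by Z (it gives Row strictly more in every row), so Column never plays it.
On the remaining 2×2 (I, II vs Y, Z):
Let Row play I with probability p. Expected payoff against Y: 6p + 0(1−p) = 6p; against Z: (-3)p + 10(1−p) = −13p + 10.
Setting these equal: 6p = −13p + 10 ⇒ 19p = 10 ⇒ p = 10/19, and the value is (6)·(10/19) = 60/19.
For Column: with q = P(Y), equating I's and II's payoffs gives 9q − 3 = −10q + 10 ⇒ q = 13/19.

60/19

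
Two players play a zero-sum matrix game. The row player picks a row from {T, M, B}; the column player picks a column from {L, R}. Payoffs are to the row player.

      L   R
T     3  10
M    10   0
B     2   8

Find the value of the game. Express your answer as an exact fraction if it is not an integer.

100/17

Row minima: T → 3, M → 0, B → 2; maximin = 3.
Column maxima: L → 10, R → 10; minimax = 10.
3 ≠ 10, so there is no saddle point; optimal play is mixed.
B is strictly dominated by T, so the row player never plays it.
On the remaining 2×2 (T, M vs L, R):
Let the row player play T with probability p. Expected payoff against L: 3p + 10(1−p) = −7p + 10; against R: 10p + 0(1−p) = 10p.
Setting these equal: −7p + 10 = 10p ⇒ −17p = -10 ⇒ p = 10/17, and the value is (-7)·(10/17) + 10 = 100/17.
For the column player: with q = P(L), equating T's and M's payoffs gives −7q + 10 = 10q ⇒ q = 10/17.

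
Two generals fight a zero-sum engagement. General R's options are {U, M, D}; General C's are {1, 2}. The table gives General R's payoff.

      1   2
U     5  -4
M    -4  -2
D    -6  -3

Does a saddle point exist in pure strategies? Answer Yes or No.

No

Row minima: U → -4, M → -4, D → -6; maximin = -4.
Column maxima: 1 → 5, 2 → -2; minimax = -2.
-4 ≠ -2, so no pure-strategy equilibrium exists.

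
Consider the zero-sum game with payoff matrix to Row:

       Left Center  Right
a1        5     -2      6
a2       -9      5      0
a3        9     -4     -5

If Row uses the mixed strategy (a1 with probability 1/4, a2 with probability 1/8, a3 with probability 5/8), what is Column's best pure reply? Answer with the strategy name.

Center

If Column plays Left, Row's expected payoff is (1/4)·5 + (1/8)·(-9) + (5/8)·9 = 23/4.
If Column plays Center, Row's expected payoff is (1/4)·(-2) + (1/8)·5 + (5/8)·(-4) = -19/8.
If Column plays Right, Row's expected payoff is (1/4)·6 + (1/8)·0 + (5/8)·(-5) = -13/8.
Column minimizes Row's payoff; the smallest is -19/8, so the best response is Center.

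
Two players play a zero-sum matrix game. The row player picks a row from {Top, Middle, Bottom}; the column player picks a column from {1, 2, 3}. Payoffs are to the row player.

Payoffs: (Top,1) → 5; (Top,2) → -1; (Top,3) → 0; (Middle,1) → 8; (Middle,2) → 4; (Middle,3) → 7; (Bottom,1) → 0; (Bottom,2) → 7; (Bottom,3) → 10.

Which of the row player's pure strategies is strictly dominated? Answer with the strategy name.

Top

Middle gives a strictly higher payoff than Top against every column: 8 > 5, 4 > -1, 7 > 0.
So Top is strictly dominated and the row player never plays it.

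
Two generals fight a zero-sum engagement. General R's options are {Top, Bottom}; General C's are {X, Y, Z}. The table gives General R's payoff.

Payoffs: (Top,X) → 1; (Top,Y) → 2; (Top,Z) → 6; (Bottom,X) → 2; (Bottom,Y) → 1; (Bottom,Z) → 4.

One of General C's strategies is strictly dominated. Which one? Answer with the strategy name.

Z

X holds General R's payoff strictly below Z in every row: 1 < 6, 2 < 4.
So Z is strictly dominated for General C.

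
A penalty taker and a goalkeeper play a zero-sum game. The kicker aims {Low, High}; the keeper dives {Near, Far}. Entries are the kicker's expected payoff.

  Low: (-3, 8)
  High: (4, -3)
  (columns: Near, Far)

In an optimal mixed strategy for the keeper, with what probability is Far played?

7/18

Row minima: Low → -3, High → -3; maximin = -3.
Column maxima: Near → 4, Far → 8; minimax = 4.
-3 ≠ 4, so there is no saddle point; optimal play is mixed.
Let the kicker play Low with probability p. Expected payoff against Near: (-3)p + 4(1−p) = −7p + 4; against Far: 8p + (-3)(1−p) = 11p − 3.
Setting these equal: −7p + 4 = 11p − 3 ⇒ −18p = -7 ⇒ p = 7/18, and the value is (-7)·(7/18) + 4 = 23/18.
For the keeper: with q = P(Near), equating Low's and High's payoffs gives −11q + 8 = 7q − 3 ⇒ q = 11/18.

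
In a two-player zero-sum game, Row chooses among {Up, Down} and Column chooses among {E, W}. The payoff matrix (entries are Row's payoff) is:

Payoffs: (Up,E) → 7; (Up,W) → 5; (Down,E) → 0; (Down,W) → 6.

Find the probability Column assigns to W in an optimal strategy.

Row minima: Up → 5, Down → 0; maximin = 5.
Column maxima: E → 7, W → 6; minimax = 6.
5 ≠ 6, so there is no saddle point; optimal play is mixed.
Let Row play Up with probability p. Expected payoff against E: 7p + 0(1−p) = 7p; against W: 5p + 6(1−p) = −p + 6.
Setting these equal: 7p = −p + 6 ⇒ 8p = 6 ⇒ p = 3/4, and the value is (7)·(3/4) = 21/4.
For Column: with q = P(E), equating Up's and Down's payoffs gives 2q + 5 = −6q + 6 ⇒ q = 1/8.

7/8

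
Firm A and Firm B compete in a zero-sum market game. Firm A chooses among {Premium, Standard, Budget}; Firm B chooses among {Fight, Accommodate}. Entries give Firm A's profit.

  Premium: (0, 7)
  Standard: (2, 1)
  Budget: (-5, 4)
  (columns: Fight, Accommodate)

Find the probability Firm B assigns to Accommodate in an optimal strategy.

Row minima: Premium → 0, Standard → 1, Budget → -5; maximin = 1.
Column maxima: Fight → 2, Accommodate → 7; minimax = 2.
1 ≠ 2, so there is no saddle point; optimal play is mixed.
Budget is strictly dominated by Premium, so Firm A never plays it.
On the remaining 2×2 (Premium, Standard vs Fight, Accommodate):
Let Firm A play Premium with probability p. Expected payoff against Fight: 0p + 2(1−p) = −2p + 2; against Accommodate: 7p + 1(1−p) = 6p + 1.
Setting these equal: −2p + 2 = 6p + 1 ⇒ −8p = -1 ⇒ p = 1/8, and the value is (-2)·(1/8) + 2 = 7/4.
For Firm B: with q = P(Fight), equating Premium's and Standard's payoffs gives −7q + 7 = q + 1 ⇒ q = 3/4.

1/4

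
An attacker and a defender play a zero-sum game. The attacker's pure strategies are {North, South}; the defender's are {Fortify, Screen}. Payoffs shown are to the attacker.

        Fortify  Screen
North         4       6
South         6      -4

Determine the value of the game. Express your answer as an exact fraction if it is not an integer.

Row minima: North → 4, South → -4; maximin = 4.
Column maxima: Fortify → 6, Screen → 6; minimax = 6.
4 ≠ 6, so there is no saddle point; optimal play is mixed.
Let the attacker play North with probability p. Expected payoff against Fortify: 4p + 6(1−p) = −2p + 6; against Screen: 6p + (-4)(1−p) = 10p − 4.
Setting these equal: −2p + 6 = 10p − 4 ⇒ −12p = -10 ⇒ p = 5/6, and the value is (-2)·(5/6) + 6 = 13/3.
For the defender: with q = P(Fortify), equating North's and South's payoffs gives −2q + 6 = 10q − 4 ⇒ q = 5/6.

13/3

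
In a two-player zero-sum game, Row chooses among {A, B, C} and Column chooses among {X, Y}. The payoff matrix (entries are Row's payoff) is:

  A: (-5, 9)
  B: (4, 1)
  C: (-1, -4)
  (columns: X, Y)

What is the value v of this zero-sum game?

41/17

Row minima: A → -5, B → 1, C → -4; maximin = 1.
Column maxima: X → 4, Y → 9; minimax = 4.
1 ≠ 4, so there is no saddle point; optimal play is mixed.
C is strictly dominated by B, so Row never plays it.
On the remaining 2×2 (A, B vs X, Y):
Let Row play A with probability p. Expected payoff against X: (-5)p + 4(1−p) = −9p + 4; against Y: 9p + 1(1−p) = 8p + 1.
Setting these equal: −9p + 4 = 8p + 1 ⇒ −17p = -3 ⇒ p = 3/17, and the value is (-9)·(3/17) + 4 = 41/17.
For Column: with q = P(X), equating A's and B's payoffs gives −14q + 9 = 3q + 1 ⇒ q = 8/17.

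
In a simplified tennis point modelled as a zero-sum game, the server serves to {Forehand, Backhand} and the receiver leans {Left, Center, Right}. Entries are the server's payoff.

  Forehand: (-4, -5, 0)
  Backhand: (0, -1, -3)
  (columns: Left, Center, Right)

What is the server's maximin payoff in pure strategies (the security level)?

-3

Row minima: Forehand → -5, Backhand → -3.
The best of these is -3.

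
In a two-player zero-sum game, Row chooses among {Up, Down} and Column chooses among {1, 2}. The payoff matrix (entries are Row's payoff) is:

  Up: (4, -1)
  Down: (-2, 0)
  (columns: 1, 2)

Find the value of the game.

-2/7

Row minima: Up → -1, Down → -2; maximin = -1.
Column maxima: 1 → 4, 2 → 0; minimax = 0.
-1 ≠ 0, so there is no saddle point; optimal play is mixed.
Let Row play Up with probability p. Expected payoff against 1: 4p + (-2)(1−p) = 6p − 2; against 2: (-1)p + 0(1−p) = −p.
Setting these equal: 6p − 2 = −p ⇒ 7p = 2 ⇒ p = 2/7, and the value is (6)·(2/7) − 2 = -2/7.
For Column: with q = P(1), equating Up's and Down's payoffs gives 5q − 1 = −2q ⇒ q = 1/7.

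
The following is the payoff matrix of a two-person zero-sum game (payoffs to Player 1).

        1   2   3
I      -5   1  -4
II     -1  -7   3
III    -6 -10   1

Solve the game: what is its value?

Row minima: I → -5, II → -7, III → -10; maximin = -5.
Column maxima: 1 → -1, 2 → 1, 3 → 3; minimax = -1.
-5 ≠ -1, so there is no saddle point; optimal play is mixed.
III is strictly dominated by II, so Player 1 never plays it.
3 is strictly dominated by 1 (it gives Player 1 strictly more in every row), so Player 2 never plays it.
On the remaining 2×2 (I, II vs 1, 2):
Let Player 1 play I with probability p. Expected payoff against 1: (-5)p + (-1)(1−p) = −4p − 1; against 2: 1p + (-7)(1−p) = 8p − 7.
Setting these equal: −4p − 1 = 8p − 7 ⇒ −12p = -6 ⇒ p = 1/2, and the value is (-4)·(1/2) − 1 = -3.
For Player 2: with q = P(1), equating I's and II's payoffs gives −6q + 1 = 6q − 7 ⇒ q = 2/3.

-3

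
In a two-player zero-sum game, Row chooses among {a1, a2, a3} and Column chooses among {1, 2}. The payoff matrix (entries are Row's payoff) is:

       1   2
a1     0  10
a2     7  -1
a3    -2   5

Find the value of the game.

35/9

Row minima: a1 → 0, a2 → -1, a3 → -2; maximin = 0.
Column maxima: 1 → 7, 2 → 10; minimax = 7.
0 ≠ 7, so there is no saddle point; optimal play is mixed.
a3 is strictly dominated by a1, so Row never plays it.
On the remaining 2×2 (a1, a2 vs 1, 2):
Let Row play a1 with probability p. Expected payoff against 1: 0p + 7(1−p) = −7p + 7; against 2: 10p + (-1)(1−p) = 11p − 1.
Setting these equal: −7p + 7 = 11p − 1 ⇒ −18p = -8 ⇒ p = 4/9, and the value is (-7)·(4/9) + 7 = 35/9.
For Column: with q = P(1), equating a1's and a2's payoffs gives −10q + 10 = 8q − 1 ⇒ q = 11/18.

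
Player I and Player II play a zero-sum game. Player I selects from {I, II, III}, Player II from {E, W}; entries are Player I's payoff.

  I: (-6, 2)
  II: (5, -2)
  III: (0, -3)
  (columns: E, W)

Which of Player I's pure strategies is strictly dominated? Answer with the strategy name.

III

II gives a strictly higher payoff than III against every column: 5 > 0, -2 > -3.
So III is strictly dominated and Player I never plays it.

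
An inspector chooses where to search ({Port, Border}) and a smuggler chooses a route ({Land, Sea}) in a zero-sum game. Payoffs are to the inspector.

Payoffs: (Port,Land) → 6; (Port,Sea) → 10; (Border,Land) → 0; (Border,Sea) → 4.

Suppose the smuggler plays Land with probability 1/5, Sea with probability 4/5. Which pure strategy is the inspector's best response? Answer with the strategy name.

Port

Expected payoff of Port: (1/5)·6 + (4/5)·10 = 46/5.
Expected payoff of Border: (1/5)·0 + (4/5)·4 = 16/5.
The largest is 46/5, so the inspector's best response is Port.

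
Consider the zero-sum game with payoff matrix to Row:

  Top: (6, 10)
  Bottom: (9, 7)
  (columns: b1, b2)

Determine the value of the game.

Row minima: Top → 6, Bottom → 7; maximin = 7.
Column maxima: b1 → 9, b2 → 10; minimax = 9.
7 ≠ 9, so there is no saddle point; optimal play is mixed.
Let Row play Top with probability p. Expected payoff against b1: 6p + 9(1−p) = −3p + 9; against b2: 10p + 7(1−p) = 3p + 7.
Setting these equal: −3p + 9 = 3p + 7 ⇒ −6p = -2 ⇒ p = 1/3, and the value is (-3)·(1/3) + 9 = 8.
For Column: with q = P(b1), equating Top's and Bottom's payoffs gives −4q + 10 = 2q + 7 ⇒ q = 1/2.

8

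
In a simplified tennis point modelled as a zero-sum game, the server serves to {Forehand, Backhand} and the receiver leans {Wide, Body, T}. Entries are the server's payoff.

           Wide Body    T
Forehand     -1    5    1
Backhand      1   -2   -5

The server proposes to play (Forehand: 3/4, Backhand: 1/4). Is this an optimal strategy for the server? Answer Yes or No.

Yes

Against Wide this mix gives (3/4)·(-1) + (1/4)·1 = -1/2.
Against Body this mix gives (3/4)·5 + (1/4)·(-2) = 13/4.
Against T this mix gives (3/4)·1 + (1/4)·(-5) = -1/2.
All of the receiver's active replies (Wide, T) yield -1/2, and no column does worse for the server. The mix makes the receiver indifferent and guarantees -1/2, so it is optimal.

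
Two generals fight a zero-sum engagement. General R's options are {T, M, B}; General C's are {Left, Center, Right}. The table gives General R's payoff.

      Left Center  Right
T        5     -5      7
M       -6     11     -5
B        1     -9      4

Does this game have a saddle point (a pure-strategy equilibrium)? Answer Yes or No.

No

Row minima: T → -5, M → -6, B → -9; maximin = -5.
Column maxima: Left → 5, Center → 11, Right → 7; minimax = 5.
-5 ≠ 5, so no pure-strategy equilibrium exists.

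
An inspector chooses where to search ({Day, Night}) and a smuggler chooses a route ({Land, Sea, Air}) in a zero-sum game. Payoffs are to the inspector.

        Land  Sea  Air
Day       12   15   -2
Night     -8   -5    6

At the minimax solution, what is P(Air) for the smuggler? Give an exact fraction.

Row minima: Day → -2, Night → -8; maximin = -2.
Column maxima: Land → 12, Sea → 15, Air → 6; minimax = 6.
-2 ≠ 6, so there is no saddle point; optimal play is mixed.
Sea is strictly dominated by Land (it gives the inspector strictly more in every row), so the smuggler never plays it.
On the remaining 2×2 (Day, Night vs Land, Air):
Let the inspector play Day with probability p. Expected payoff against Land: 12p + (-8)(1−p) = 20p − 8; against Air: (-2)p + 6(1−p) = −8p + 6.
Setting these equal: 20p − 8 = −8p + 6 ⇒ 28p = 14 ⇒ p = 1/2, and the value is (20)·(1/2) − 8 = 2.
For the smuggler: with q = P(Land), equating Day's and Night's payoffs gives 14q − 2 = −14q + 6 ⇒ q = 2/7.

5/7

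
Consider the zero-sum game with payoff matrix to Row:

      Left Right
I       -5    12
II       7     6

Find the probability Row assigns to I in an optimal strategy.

1/18

Row minima: I → -5, II → 6; maximin = 6.
Column maxima: Left → 7, Right → 12; minimax = 7.
6 ≠ 7, so there is no saddle point; optimal play is mixed.
Let Row play I with probability p. Expected payoff against Left: (-5)p + 7(1−p) = −12p + 7; against Right: 12p + 6(1−p) = 6p + 6.
Setting these equal: −12p + 7 = 6p + 6 ⇒ −18p = -1 ⇒ p = 1/18, and the value is (-12)·(1/18) + 7 = 19/3.
For Column: with q = P(Left), equating I's and II's payoffs gives −17q + 12 = q + 6 ⇒ q = 1/3.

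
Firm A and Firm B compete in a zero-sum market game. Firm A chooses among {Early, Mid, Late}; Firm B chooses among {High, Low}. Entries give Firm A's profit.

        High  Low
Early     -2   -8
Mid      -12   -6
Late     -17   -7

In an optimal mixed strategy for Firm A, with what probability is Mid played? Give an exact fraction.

1/2

Row minima: Early → -8, Mid → -12, Late → -17; maximin = -8.
Column maxima: High → -2, Low → -6; minimax = -6.
-8 ≠ -6, so there is no saddle point; optimal play is mixed.
Late is strictly dominated by Mid, so Firm A never plays it.
On the remaining 2×2 (Early, Mid vs High, Low):
Let Firm A play Early with probability p. Expected payoff against High: (-2)p + (-12)(1−p) = 10p − 12; against Low: (-8)p + (-6)(1−p) = −2p − 6.
Setting these equal: 10p − 12 = −2p − 6 ⇒ 12p = 6 ⇒ p = 1/2, and the value is (10)·(1/2) − 12 = -7.
For Firm B: with q = P(High), equating Early's and Mid's payoffs gives 6q − 8 = −6q − 6 ⇒ q = 1/6.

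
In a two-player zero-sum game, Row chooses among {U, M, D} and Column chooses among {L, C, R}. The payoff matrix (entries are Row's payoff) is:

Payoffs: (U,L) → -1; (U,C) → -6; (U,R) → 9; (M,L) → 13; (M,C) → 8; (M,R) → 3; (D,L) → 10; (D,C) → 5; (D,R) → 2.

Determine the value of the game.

9/2

Row minima: U → -6, M → 3, D → 2; maximin = 3.
Column maxima: L → 13, C → 8, R → 9; minimax = 8.
3 ≠ 8, so there is no saddle point; optimal play is mixed.
D is strictly dominated by M, so Row never plays it.
L is strictly dominated by C (it gives Row strictly more in every row), so Column never plays it.
On the remaining 2×2 (U, M vs C, R):
Let Row play U with probability p. Expected payoff against C: (-6)p + 8(1−p) = −14p + 8; against R: 9p + 3(1−p) = 6p + 3.
Setting these equal: −14p + 8 = 6p + 3 ⇒ −20p = -5 ⇒ p = 1/4, and the value is (-14)·(1/4) + 8 = 9/2.
For Column: with q = P(C), equating U's and M's payoffs gives −15q + 9 = 5q + 3 ⇒ q = 3/10.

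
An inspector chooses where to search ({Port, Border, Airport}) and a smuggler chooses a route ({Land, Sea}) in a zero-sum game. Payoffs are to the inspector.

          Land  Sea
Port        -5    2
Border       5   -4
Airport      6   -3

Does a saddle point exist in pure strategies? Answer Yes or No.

Row minima: Port → -5, Border → -4, Airport → -3; maximin = -3.
Column maxima: Land → 6, Sea → 2; minimax = 2.
-3 ≠ 2, so no pure-strategy equilibrium exists.

No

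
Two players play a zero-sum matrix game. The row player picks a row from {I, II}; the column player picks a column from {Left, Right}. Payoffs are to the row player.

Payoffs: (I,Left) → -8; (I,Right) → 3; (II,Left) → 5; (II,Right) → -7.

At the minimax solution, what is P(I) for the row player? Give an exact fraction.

12/23

Row minima: I → -8, II → -7; maximin = -7.
Column maxima: Left → 5, Right → 3; minimax = 3.
-7 ≠ 3, so there is no saddle point; optimal play is mixed.
Let the row player play I with probability p. Expected payoff against Left: (-8)p + 5(1−p) = −13p + 5; against Right: 3p + (-7)(1−p) = 10p − 7.
Setting these equal: −13p + 5 = 10p − 7 ⇒ −23p = -12 ⇒ p = 12/23, and the value is (-13)·(12/23) + 5 = -41/23.
For the column player: with q = P(Left), equating I's and II's payoffs gives −11q + 3 = 12q − 7 ⇒ q = 10/23.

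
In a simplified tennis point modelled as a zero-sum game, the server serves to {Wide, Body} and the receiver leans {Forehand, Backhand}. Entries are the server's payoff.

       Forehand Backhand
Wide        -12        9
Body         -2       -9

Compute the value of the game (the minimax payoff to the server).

-9/2

Row minima: Wide → -12, Body → -9; maximin = -9.
Column maxima: Forehand → -2, Backhand → 9; minimax = -2.
-9 ≠ -2, so there is no saddle point; optimal play is mixed.
Let the server play Wide with probability p. Expected payoff against Forehand: (-12)p + (-2)(1−p) = −10p − 2; against Backhand: 9p + (-9)(1−p) = 18p − 9.
Setting these equal: −10p − 2 = 18p − 9 ⇒ −28p = -7 ⇒ p = 1/4, and the value is (-10)·(1/4) − 2 = -9/2.
For the receiver: with q = P(Forehand), equating Wide's and Body's payoffs gives −21q + 9 = 7q − 9 ⇒ q = 9/14.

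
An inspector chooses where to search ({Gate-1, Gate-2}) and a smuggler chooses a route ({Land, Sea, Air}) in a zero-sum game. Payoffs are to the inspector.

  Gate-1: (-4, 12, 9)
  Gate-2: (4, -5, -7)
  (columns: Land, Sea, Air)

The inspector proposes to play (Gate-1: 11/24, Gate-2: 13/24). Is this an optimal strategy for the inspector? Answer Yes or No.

Against Land this mix gives (11/24)·(-4) + (13/24)·4 = 1/3.
Against Sea this mix gives (11/24)·12 + (13/24)·(-5) = 67/24.
Against Air this mix gives (11/24)·9 + (13/24)·(-7) = 1/3.
All of the smuggler's active replies (Land, Air) yield 1/3, and no column does worse for the inspector. The mix makes the smuggler indifferent and guarantees 1/3, so it is optimal.

Yes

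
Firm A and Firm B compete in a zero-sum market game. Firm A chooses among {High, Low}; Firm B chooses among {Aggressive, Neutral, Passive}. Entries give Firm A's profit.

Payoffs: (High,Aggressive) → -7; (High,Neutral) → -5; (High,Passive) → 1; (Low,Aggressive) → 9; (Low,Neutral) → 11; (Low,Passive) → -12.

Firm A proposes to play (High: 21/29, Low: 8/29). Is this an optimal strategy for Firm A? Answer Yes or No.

Yes

Against Aggressive this mix gives (21/29)·(-7) + (8/29)·9 = -75/29.
Against Neutral this mix gives (21/29)·(-5) + (8/29)·11 = -17/29.
Against Passive this mix gives (21/29)·1 + (8/29)·(-12) = -75/29.
All of Firm B's active replies (Aggressive, Passive) yield -75/29, and no column does worse for Firm A. The mix makes Firm B indifferent and guarantees -75/29, so it is optimal.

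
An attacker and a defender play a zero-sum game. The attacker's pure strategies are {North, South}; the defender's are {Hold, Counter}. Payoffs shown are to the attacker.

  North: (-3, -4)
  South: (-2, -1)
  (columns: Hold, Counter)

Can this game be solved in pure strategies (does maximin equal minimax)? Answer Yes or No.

Row minima: North → -4, South → -2; maximin = -2.
Column maxima: Hold → -2, Counter → -1; minimax = -2.
maximin = minimax = -2, so a saddle point exists.

Yes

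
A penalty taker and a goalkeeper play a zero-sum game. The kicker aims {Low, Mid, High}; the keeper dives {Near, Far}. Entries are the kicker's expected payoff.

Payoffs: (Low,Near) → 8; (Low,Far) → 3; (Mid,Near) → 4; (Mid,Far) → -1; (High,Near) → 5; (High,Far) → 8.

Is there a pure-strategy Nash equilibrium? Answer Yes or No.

Row minima: Low → 3, Mid → -1, High → 5; maximin = 5.
Column maxima: Near → 8, Far → 8; minimax = 8.
5 ≠ 8, so no pure-strategy equilibrium exists.

No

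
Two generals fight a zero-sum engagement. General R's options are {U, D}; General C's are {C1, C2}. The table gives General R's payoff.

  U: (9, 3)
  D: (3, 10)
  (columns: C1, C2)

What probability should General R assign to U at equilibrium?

7/13

Row minima: U → 3, D → 3; maximin = 3.
Column maxima: C1 → 9, C2 → 10; minimax = 9.
3 ≠ 9, so there is no saddle point; optimal play is mixed.
Let General R play U with probability p. Expected payoff against C1: 9p + 3(1−p) = 6p + 3; against C2: 3p + 10(1−p) = −7p + 10.
Setting these equal: 6p + 3 = −7p + 10 ⇒ 13p = 7 ⇒ p = 7/13, and the value is (6)·(7/13) + 3 = 81/13.
For General C: with q = P(C1), equating U's and D's payoffs gives 6q + 3 = −7q + 10 ⇒ q = 7/13.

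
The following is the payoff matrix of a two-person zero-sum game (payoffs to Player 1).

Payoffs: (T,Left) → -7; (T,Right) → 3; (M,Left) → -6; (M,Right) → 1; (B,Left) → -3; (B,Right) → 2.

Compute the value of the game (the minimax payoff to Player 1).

-3

Row minima: T → -7, M → -6, B → -3; maximin = -3.
Column maxima: Left → -3, Right → 3; minimax = -3.
Since maximin = minimax = -3, there is a saddle point and the value is -3.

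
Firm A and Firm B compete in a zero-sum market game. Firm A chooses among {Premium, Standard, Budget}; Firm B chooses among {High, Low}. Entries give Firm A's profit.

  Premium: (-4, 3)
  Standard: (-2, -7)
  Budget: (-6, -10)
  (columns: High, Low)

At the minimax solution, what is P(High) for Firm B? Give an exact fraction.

5/6

Row minima: Premium → -4, Standard → -7, Budget → -10; maximin = -4.
Column maxima: High → -2, Low → 3; minimax = -2.
-4 ≠ -2, so there is no saddle point; optimal play is mixed.
Budget is strictly dominated by Premium, so Firm A never plays it.
On the remaining 2×2 (Premium, Standard vs High, Low):
Let Firm A play Premium with probability p. Expected payoff against High: (-4)p + (-2)(1−p) = −2p − 2; against Low: 3p + (-7)(1−p) = 10p − 7.
Setting these equal: −2p − 2 = 10p − 7 ⇒ −12p = -5 ⇒ p = 5/12, and the value is (-2)·(5/12) − 2 = -17/6.
For Firm B: with q = P(High), equating Premium's and Standard's payoffs gives −7q + 3 = 5q − 7 ⇒ q = 5/6.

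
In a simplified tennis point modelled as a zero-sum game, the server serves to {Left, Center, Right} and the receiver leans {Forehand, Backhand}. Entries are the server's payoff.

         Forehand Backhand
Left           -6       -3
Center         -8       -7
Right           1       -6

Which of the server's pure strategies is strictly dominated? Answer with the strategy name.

Left gives a strictly higher payoff than Center against every column: -6 > -8, -3 > -7.
So Center is strictly dominated and the server never plays it.

Center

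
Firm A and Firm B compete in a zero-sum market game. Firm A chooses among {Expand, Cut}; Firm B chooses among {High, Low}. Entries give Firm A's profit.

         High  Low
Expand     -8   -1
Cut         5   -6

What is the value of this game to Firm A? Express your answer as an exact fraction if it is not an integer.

Row minima: Expand → -8, Cut → -6; maximin = -6.
Column maxima: High → 5, Low → -1; minimax = -1.
-6 ≠ -1, so there is no saddle point; optimal play is mixed.
Let Firm A play Expand with probability p. Expected payoff against High: (-8)p + 5(1−p) = −13p + 5; against Low: (-1)p + (-6)(1−p) = 5p − 6.
Setting these equal: −13p + 5 = 5p − 6 ⇒ −18p = -11 ⇒ p = 11/18, and the value is (-13)·(11/18) + 5 = -53/18.
For Firm B: with q = P(High), equating Expand's and Cut's payoffs gives −7q − 1 = 11q − 6 ⇒ q = 5/18.

-53/18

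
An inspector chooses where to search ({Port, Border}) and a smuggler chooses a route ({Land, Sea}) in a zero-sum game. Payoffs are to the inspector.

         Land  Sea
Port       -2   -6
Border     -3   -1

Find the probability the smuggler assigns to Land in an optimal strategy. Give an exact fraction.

5/6

Row minima: Port → -6, Border → -3; maximin = -3.
Column maxima: Land → -2, Sea → -1; minimax = -2.
-3 ≠ -2, so there is no saddle point; optimal play is mixed.
Let the inspector play Port with probability p. Expected payoff against Land: (-2)p + (-3)(1−p) = p − 3; against Sea: (-6)p + (-1)(1−p) = −5p − 1.
Setting these equal: p − 3 = −5p − 1 ⇒ 6p = 2 ⇒ p = 1/3, and the value is (1)·(1/3) − 3 = -8/3.
For the smuggler: with q = P(Land), equating Port's and Border's payoffs gives 4q − 6 = −2q − 1 ⇒ q = 5/6.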